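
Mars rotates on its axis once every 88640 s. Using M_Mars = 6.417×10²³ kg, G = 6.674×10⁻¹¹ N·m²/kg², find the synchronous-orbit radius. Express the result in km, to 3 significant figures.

r_sync ≈ 20400 km

μ = GM = 6.674×10⁻¹¹ × 6.417×10²³ = 4.283×10¹³ m³/s².
A synchronous orbit has period T, so by Kepler's third law a = (μT²/4π²)^(1/3).
μT²/4π² = 4.283×10¹³ × (8.864×10⁴)² / 39.48 = 8.524×10²¹ m³.
a = 2.043×10⁷ m = 20427 km.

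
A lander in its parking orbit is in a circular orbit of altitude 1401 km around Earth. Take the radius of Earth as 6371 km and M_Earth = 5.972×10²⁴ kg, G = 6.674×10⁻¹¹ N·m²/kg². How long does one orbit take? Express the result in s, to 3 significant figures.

μ = GM = 6.674×10⁻¹¹ × 5.972×10²⁴ = 3.986×10¹⁴ m³/s².
r = 6371 + 1401 = 7772.0 km = 7.7720×10⁶ m.
Kepler's third law: T = 2π√(r³/μ) = 2π√((7.772×10⁶)³ / 3.986×10¹⁴).
r³/μ = 1.178×10⁶ s², so T = 2π × 1.085×10³ = 6.819×10³ s.

T ≈ 6820 s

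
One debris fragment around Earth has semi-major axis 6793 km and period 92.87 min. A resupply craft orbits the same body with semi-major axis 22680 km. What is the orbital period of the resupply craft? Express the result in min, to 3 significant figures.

Kepler's third law: T² ∝ a³, so T₂ = T₁ (a₂/a₁)^(3/2).
a₂/a₁ = 3.339, (a₂/a₁)^(3/2) = 6.101.
T₂ = 92.87 × 6.101 = 566.6 min.

T₂ ≈ 567 min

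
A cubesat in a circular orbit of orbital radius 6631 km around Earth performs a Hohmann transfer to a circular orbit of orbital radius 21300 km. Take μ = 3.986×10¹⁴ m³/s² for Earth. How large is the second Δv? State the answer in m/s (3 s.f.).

Δv ≈ 1350 m/s

r₁ = 6631 km = 6.631×10⁶ m.
r₂ = 21300 km = 2.130×10⁷ m.
Transfer ellipse a_t = (r₁ + r₂)/2 = 1.397×10⁷ m.
At r₁: circular v_c1 = √(μ/r₁) = 7753 m/s; transfer-perigee v_p = √[μ(2/r₁ − 1/a_t)] = 9575 m/s.
At r₂: circular v_c2 = √(μ/r₂) = 4326 m/s; transfer-apogee v_a = √[μ(2/r₂ − 1/a_t)] = 2981 m/s.
Δv₂ = v_c2 − v_a = 1345 m/s.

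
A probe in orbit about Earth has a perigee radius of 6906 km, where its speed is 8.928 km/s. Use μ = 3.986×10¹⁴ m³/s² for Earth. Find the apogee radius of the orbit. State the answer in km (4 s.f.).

r_p = 6.906×10⁶ m.
Specific energy ε = v²/2 − μ/r = -1.786×10⁷ J/kg, so a = −μ/(2ε) = 1.116×10⁷ m.
The apsides satisfy r_p + r_a = 2a, so the apogee radius is 2a − r_p = 1.541×10⁷ m = 15408 km.

apogee radius ≈ 15410 km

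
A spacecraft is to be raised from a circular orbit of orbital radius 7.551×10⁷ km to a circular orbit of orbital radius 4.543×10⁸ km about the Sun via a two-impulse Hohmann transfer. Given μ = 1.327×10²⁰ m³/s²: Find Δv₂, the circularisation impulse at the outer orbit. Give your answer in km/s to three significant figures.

Δv ≈ 7.97 km/s

r₁ = 7.551×10⁷ km = 7.551×10¹⁰ m.
r₂ = 4.543×10⁸ km = 4.543×10¹¹ m.
Transfer ellipse a_t = (r₁ + r₂)/2 = 2.649×10¹¹ m.
At r₁: circular v_c1 = √(μ/r₁) = 41920 m/s; transfer-perihelion v_p = √[μ(2/r₁ − 1/a_t)] = 54900 m/s.
At r₂: circular v_c2 = √(μ/r₂) = 17090 m/s; transfer-aphelion v_a = √[μ(2/r₂ − 1/a_t)] = 9125 m/s.
Δv₂ = v_c2 − v_a = 7966 m/s.
= 7.966 km/s.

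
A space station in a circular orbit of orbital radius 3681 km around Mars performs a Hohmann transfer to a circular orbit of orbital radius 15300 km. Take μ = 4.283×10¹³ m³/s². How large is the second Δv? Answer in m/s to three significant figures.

r₁ = 3681 km = 3.681×10⁶ m.
r₂ = 15300 km = 1.530×10⁷ m.
Transfer ellipse a_t = (r₁ + r₂)/2 = 9.490×10⁶ m.
At r₁: circular v_c1 = √(μ/r₁) = 3411 m/s; transfer-periapsis v_p = √[μ(2/r₁ − 1/a_t)] = 4331 m/s.
At r₂: circular v_c2 = √(μ/r₂) = 1673 m/s; transfer-apoapsis v_a = √[μ(2/r₂ − 1/a_t)] = 1042 m/s.
Δv₂ = v_c2 − v_a = 631.1 m/s.

Δv ≈ 631 m/s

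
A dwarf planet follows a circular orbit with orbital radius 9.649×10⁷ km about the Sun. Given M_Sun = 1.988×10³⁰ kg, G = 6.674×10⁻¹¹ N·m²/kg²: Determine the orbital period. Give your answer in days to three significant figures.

T ≈ 189 days

μ = GM = 6.674×10⁻¹¹ × 1.988×10³⁰ = 1.327×10²⁰ m³/s².
r = 9.649×10⁷ km = 9.649×10¹⁰ m.
Kepler's third law: T = 2π√(r³/μ) = 2π√((9.649×10¹⁰)³ / 1.327×10²⁰).
r³/μ = 6.771×10¹² s², so T = 2π × 2.602×10⁶ = 1.635×10⁷ s.
Converting: 1.635×10⁷ s ÷ 86400 = 189.2 days.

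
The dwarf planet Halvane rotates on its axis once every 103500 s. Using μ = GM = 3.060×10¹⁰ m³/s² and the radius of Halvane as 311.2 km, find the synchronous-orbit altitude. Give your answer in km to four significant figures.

A synchronous orbit has period T, so by Kepler's third law a = (μT²/4π²)^(1/3).
μT²/4π² = 3.060×10¹⁰ × (1.035×10⁵)² / 39.48 = 8.303×10¹⁸ m³.
a = 2.025×10⁶ m = 2024.9 km.
Altitude h = a − R = 2024.9 − 311.2 = 1713.7 km.

h_sync ≈ 1714 km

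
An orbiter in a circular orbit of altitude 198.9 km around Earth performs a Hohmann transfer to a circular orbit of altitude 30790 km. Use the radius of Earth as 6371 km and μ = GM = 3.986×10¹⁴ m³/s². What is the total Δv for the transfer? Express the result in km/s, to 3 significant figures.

Δv_total ≈ 3.85 km/s

r₁ = 6371 + 198.9 = 6569.9 km = 6.5699×10⁶ m.
r₂ = 6371 + 30790 = 37161 km = 3.7161×10⁷ m.
Transfer ellipse a_t = (r₁ + r₂)/2 = 2.187×10⁷ m.
At r₁: circular v_c1 = √(μ/r₁) = 7789 m/s; transfer-perigee v_p = √[μ(2/r₁ − 1/a_t)] = 10150 m/s.
Δv₁ = v_p − v_c1 = 2365 m/s.
At r₂: circular v_c2 = √(μ/r₂) = 3275 m/s; transfer-apogee v_a = √[μ(2/r₂ − 1/a_t)] = 1795 m/s.
Δv₂ = v_c2 − v_a = 1480 m/s.
Total Δv = Δv₁ + Δv₂ = 3845 m/s = 3.845 km/s.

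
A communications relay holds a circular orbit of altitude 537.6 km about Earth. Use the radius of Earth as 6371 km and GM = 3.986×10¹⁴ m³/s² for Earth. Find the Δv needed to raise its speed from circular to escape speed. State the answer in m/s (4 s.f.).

Δv ≈ 3146 m/s

r = 6371 + 537.6 = 6908.6 km = 6.9086×10⁶ m.
Circular speed v_c = √(μ/r) = 7596 m/s.
Escape speed v_esc = √(2μ/r) = √2 × v_c = 10740 m/s.
Δv = v_esc − v_c = 3146 m/s.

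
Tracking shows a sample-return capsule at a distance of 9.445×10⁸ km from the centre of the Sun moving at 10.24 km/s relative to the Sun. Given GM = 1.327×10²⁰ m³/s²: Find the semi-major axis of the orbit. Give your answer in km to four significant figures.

r = 9.445×10¹¹ m.
Vis-viva rearranged: 1/a = 2/r − v²/μ = 2.118×10⁻¹² − 7.902×10⁻¹³ = 1.327×10⁻¹² m⁻¹.
a = 7.534×10¹¹ m = 7.5339×10⁸ km.

a ≈ 7.534×10⁸ km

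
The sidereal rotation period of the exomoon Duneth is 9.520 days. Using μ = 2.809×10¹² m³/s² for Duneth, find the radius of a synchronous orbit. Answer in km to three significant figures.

r_sync ≈ 36400 km

T = 9.520 days = 8.225×10⁵ s.
A synchronous orbit has period T, so by Kepler's third law a = (μT²/4π²)^(1/3).
μT²/4π² = 2.809×10¹² × (8.225×10⁵)² / 39.48 = 4.814×10²² m³.
a = 3.638×10⁷ m = 36377 km.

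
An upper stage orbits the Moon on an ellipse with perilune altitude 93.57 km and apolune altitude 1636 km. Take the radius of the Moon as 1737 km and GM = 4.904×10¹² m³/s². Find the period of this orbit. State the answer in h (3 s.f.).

T ≈ 3.31 h

r_p = 1737 + 93.57 = 1830.6 km = 1.8306×10⁶ m.
r_a = 1737 + 1636 = 3373.0 km = 3.3730×10⁶ m.
Semi-major axis a = (r_p + r_a)/2 = (1830.6 + 3373.0)/2 = 2601.8 km = 2.602×10⁶ m.
By Kepler's third law T = 2π√(a³/μ) = 2π × 1.895×10³ = 1.191×10⁴ s.
= 3.308 h.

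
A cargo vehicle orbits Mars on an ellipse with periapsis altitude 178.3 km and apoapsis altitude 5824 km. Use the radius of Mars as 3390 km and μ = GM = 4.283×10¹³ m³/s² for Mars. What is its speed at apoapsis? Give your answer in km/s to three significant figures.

v ≈ 1.61 km/s

r_p = 3390 + 178.3 = 3568.3 km = 3.5683×10⁶ m.
r_a = 3390 + 5824 = 9214.0 km = 9.2140×10⁶ m.
Semi-major axis a = (r_p + r_a)/2 = 6391.1 km = 6.391×10⁶ m.
Vis-viva: v² = μ(2/r − 1/a) = 4.283×10¹³ × (2.171×10⁻⁷ − 1.565×10⁻⁷) = 2.595×10⁶ m²/s².
v = 1611 m/s = 1.611 km/s.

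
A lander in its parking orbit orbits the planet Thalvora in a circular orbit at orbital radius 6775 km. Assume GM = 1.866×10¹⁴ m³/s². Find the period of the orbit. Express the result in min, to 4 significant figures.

T ≈ 135.2 min

r = 6775 km = 6.775×10⁶ m.
Kepler's third law: T = 2π√(r³/μ) = 2π√((6.775×10⁶)³ / 1.866×10¹⁴).
r³/μ = 1.667×10⁶ s², so T = 2π × 1.291×10³ = 8.111×10³ s.
Converting: 8.111×10³ s ÷ 60.00 = 135.2 min.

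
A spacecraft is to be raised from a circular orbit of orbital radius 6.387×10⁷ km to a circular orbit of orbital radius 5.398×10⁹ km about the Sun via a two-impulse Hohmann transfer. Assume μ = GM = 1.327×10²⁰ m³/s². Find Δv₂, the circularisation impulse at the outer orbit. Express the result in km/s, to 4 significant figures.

r₁ = 6.387×10⁷ km = 6.387×10¹⁰ m.
r₂ = 5.398×10⁹ km = 5.398×10¹² m.
Transfer ellipse a_t = (r₁ + r₂)/2 = 2.731×10¹² m.
At r₁: circular v_c1 = √(μ/r₁) = 45580 m/s; transfer-perihelion v_p = √[μ(2/r₁ − 1/a_t)] = 64080 m/s.
At r₂: circular v_c2 = √(μ/r₂) = 4958 m/s; transfer-aphelion v_a = √[μ(2/r₂ − 1/a_t)] = 758.2 m/s.
Δv₂ = v_c2 − v_a = 4200 m/s.
= 4.200 km/s.

Δv ≈ 4.200 km/s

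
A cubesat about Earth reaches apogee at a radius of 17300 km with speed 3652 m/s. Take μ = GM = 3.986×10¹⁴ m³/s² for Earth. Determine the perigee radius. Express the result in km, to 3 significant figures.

r_a = 1.730×10⁷ m.
Specific energy ε = v²/2 − μ/r = -1.637×10⁷ J/kg, so a = −μ/(2ε) = 1.217×10⁷ m.
The apsides satisfy r_p + r_a = 2a, so the perigee radius is 2a − r_a = 7.047×10⁶ m = 7046.6 km.

perigee radius ≈ 7050 km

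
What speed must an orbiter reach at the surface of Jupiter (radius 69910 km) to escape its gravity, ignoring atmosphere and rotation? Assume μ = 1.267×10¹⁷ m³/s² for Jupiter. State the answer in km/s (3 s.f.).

r = R = 6.991×10⁷ m.
Escape speed v_esc = √(2μ/r) = √(2 × 1.267×10¹⁷ / 6.991×10⁷) = √(3.625×10⁹) = 60210 m/s.
= 60.21 km/s.

v_esc ≈ 60.2 km/s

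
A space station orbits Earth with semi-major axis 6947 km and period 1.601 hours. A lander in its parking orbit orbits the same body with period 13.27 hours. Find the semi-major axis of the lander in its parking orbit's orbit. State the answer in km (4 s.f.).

Kepler's third law: a³ ∝ T², so a₂ = a₁ (T₂/T₁)^(2/3).
T₂/T₁ = 8.289, (T₂/T₁)^(2/3) = 4.096.
a₂ = 6947 × 4.096 = 28450 km.

a₂ ≈ 28450 km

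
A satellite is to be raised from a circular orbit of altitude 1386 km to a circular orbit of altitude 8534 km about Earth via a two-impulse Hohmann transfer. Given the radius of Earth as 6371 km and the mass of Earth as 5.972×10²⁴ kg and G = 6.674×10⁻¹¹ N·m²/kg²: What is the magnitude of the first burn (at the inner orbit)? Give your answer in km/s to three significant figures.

Δv ≈ 1.05 km/s

μ = GM = 6.674×10⁻¹¹ × 5.972×10²⁴ = 3.986×10¹⁴ m³/s².
r₁ = 6371 + 1386 = 7757.0 km = 7.7570×10⁶ m.
r₂ = 6371 + 8534 = 14905 km = 1.4905×10⁷ m.
Transfer ellipse a_t = (r₁ + r₂)/2 = 1.133×10⁷ m.
At r₁: circular v_c1 = √(μ/r₁) = 7168 m/s; transfer-perigee v_p = √[μ(2/r₁ − 1/a_t)] = 8221 m/s.
Δv₁ = v_p − v_c1 = 1053 m/s.
= 1.053 km/s.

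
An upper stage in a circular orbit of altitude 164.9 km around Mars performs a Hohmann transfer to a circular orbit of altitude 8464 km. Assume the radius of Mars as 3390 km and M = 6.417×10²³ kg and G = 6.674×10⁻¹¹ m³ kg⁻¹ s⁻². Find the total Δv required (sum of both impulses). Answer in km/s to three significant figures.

μ = GM = 6.674×10⁻¹¹ × 6.417×10²³ = 4.283×10¹³ m³/s².
r₁ = 3390 + 164.9 = 3554.9 km = 3.5549×10⁶ m.
r₂ = 3390 + 8464 = 11854 km = 1.1854×10⁷ m.
Transfer ellipse a_t = (r₁ + r₂)/2 = 7.704×10⁶ m.
At r₁: circular v_c1 = √(μ/r₁) = 3471 m/s; transfer-periapsis v_p = √[μ(2/r₁ − 1/a_t)] = 4305 m/s.
Δv₁ = v_p − v_c1 = 834.4 m/s.
At r₂: circular v_c2 = √(μ/r₂) = 1901 m/s; transfer-apoapsis v_a = √[μ(2/r₂ − 1/a_t)] = 1291 m/s.
Δv₂ = v_c2 − v_a = 609.6 m/s.
Total Δv = Δv₁ + Δv₂ = 1444 m/s = 1.444 km/s.

Δv_total ≈ 1.44 km/s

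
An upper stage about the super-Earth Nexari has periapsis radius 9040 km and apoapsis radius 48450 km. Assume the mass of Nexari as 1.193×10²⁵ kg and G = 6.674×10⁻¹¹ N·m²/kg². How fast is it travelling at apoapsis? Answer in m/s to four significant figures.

v ≈ 2273 m/s

μ = GM = 6.674×10⁻¹¹ × 1.193×10²⁵ = 7.962×10¹⁴ m³/s².
Semi-major axis a = (r_p + r_a)/2 = 28745 km = 2.874×10⁷ m.
Vis-viva: v² = μ(2/r − 1/a) = 7.962×10¹⁴ × (4.128×10⁻⁸ − 3.479×10⁻⁸) = 5.168×10⁶ m²/s².
v = 2273 m/s.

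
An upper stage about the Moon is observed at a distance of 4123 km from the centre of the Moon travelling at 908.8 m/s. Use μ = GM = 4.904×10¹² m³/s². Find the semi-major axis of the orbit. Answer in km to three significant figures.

r = 4.123×10⁶ m.
Specific orbital energy ε = v²/2 − μ/r = (908.8)²/2 − 4.904×10¹²/4.123×10⁶ = -7.765×10⁵ J/kg.
Since ε = −μ/(2a), a = −μ/(2ε) = 3.158×10⁶ m = 3157.9 km.

a ≈ 3160 km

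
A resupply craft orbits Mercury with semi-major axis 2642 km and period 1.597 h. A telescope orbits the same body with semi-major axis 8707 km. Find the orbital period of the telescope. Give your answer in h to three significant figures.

T₂ ≈ 9.55 h

Kepler's third law: T² ∝ a³, so T₂ = T₁ (a₂/a₁)^(3/2).
a₂/a₁ = 3.296, (a₂/a₁)^(3/2) = 5.983.
T₂ = 1.597 × 5.983 = 9.555 h.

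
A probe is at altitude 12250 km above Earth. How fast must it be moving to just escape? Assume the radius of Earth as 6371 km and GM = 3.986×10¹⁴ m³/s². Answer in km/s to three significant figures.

r = 6371 + 12250 = 18621 km = 1.8621×10⁷ m.
Escape speed v_esc = √(2μ/r) = √(2 × 3.986×10¹⁴ / 1.862×10⁷) = √(4.281×10⁷) = 6543 m/s.
= 6.543 km/s.

v_esc ≈ 6.54 km/s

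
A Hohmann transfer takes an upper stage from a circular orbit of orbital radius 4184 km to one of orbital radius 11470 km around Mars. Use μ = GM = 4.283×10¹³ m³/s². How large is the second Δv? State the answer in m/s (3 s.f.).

r₁ = 4184 km = 4.184×10⁶ m.
r₂ = 11470 km = 1.147×10⁷ m.
Transfer ellipse a_t = (r₁ + r₂)/2 = 7.827×10⁶ m.
At r₁: circular v_c1 = √(μ/r₁) = 3199 m/s; transfer-periapsis v_p = √[μ(2/r₁ − 1/a_t)] = 3873 m/s.
At r₂: circular v_c2 = √(μ/r₂) = 1932 m/s; transfer-apoapsis v_a = √[μ(2/r₂ − 1/a_t)] = 1413 m/s.
Δv₂ = v_c2 − v_a = 519.5 m/s.

Δv ≈ 520 m/s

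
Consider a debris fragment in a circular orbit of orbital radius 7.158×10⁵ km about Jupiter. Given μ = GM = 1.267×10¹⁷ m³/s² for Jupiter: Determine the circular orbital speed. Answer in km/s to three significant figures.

v ≈ 13.3 km/s

r = 7.158×10⁵ km = 7.158×10⁸ m.
For a circular orbit v = √(μ/r) = √(1.267×10¹⁷ / 7.158×10⁸) = √(1.770×10⁸) = 13300 m/s.
That is 13.30 km/s.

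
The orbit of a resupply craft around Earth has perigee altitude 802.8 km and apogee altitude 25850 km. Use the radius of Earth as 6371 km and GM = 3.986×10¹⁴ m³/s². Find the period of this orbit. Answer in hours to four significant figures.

r_p = 6371 + 802.8 = 7173.8 km = 7.1738×10⁶ m.
r_a = 6371 + 25850 = 32221 km = 3.2221×10⁷ m.
Semi-major axis a = (r_p + r_a)/2 = (7173.8 + 32221)/2 = 19697 km = 1.970×10⁷ m.
By Kepler's third law T = 2π√(a³/μ) = 2π × 4.379×10³ = 2.751×10⁴ s.
= 7.642 hours.

T ≈ 7.642 hours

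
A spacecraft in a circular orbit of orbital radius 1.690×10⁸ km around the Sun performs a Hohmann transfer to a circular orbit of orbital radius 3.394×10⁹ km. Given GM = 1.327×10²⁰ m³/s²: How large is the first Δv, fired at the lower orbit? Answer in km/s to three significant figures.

r₁ = 1.690×10⁸ km = 1.690×10¹¹ m.
r₂ = 3.394×10⁹ km = 3.394×10¹² m.
Transfer ellipse a_t = (r₁ + r₂)/2 = 1.782×10¹² m.
At r₁: circular v_c1 = √(μ/r₁) = 28020 m/s; transfer-perihelion v_p = √[μ(2/r₁ − 1/a_t)] = 38680 m/s.
Δv₁ = v_p − v_c1 = 10660 m/s.
= 10.66 km/s.

Δv ≈ 10.7 km/s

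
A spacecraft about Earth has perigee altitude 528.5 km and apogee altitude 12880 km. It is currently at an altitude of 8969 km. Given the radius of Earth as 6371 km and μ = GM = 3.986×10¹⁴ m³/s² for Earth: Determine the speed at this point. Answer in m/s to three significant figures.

v ≈ 4640 m/s

r_p = 6371 + 528.5 = 6899.5 km = 6.8995×10⁶ m.
r_a = 6371 + 12880 = 19251 km = 1.9251×10⁷ m.
r = 6371 + 8969 = 15340 km = 1.534×10⁷ m.
Semi-major axis a = (r_p + r_a)/2 = 13075 km = 1.308×10⁷ m.
Vis-viva: v² = μ(2/r − 1/a) = 3.986×10¹⁴ × (1.304×10⁻⁷ − 7.648×10⁻⁸) = 2.148×10⁷ m²/s².
v = 4635 m/s.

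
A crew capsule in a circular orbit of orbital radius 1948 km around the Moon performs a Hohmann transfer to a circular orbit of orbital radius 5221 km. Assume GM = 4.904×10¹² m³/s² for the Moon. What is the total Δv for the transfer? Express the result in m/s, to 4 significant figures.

Δv_total ≈ 582.9 m/s

r₁ = 1948 km = 1.948×10⁶ m.
r₂ = 5221 km = 5.221×10⁶ m.
Transfer ellipse a_t = (r₁ + r₂)/2 = 3.584×10⁶ m.
At r₁: circular v_c1 = √(μ/r₁) = 1587 m/s; transfer-perilune v_p = √[μ(2/r₁ − 1/a_t)] = 1915 m/s.
Δv₁ = v_p − v_c1 = 328.2 m/s.
At r₂: circular v_c2 = √(μ/r₂) = 969.2 m/s; transfer-apolune v_a = √[μ(2/r₂ − 1/a_t)] = 714.5 m/s.
Δv₂ = v_c2 − v_a = 254.7 m/s.
Total Δv = Δv₁ + Δv₂ = 582.9 m/s.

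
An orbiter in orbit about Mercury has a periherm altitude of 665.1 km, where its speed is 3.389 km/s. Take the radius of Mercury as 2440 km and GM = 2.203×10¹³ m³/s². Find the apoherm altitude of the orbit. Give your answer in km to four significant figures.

apoherm altitude ≈ 10750 km

r_p = 2440 + 665.1 = 3105.1 km = 3.105×10⁶ m.
Specific energy ε = v²/2 − μ/r = -1.352×10⁶ J/kg, so a = −μ/(2ε) = 8.146×10⁶ m.
The apsides satisfy r_p + r_a = 2a, so the apoherm radius is 2a − r_p = 1.319×10⁷ m = 13188 km.
Apoherm altitude = 13188 − 2440 = 10748 km.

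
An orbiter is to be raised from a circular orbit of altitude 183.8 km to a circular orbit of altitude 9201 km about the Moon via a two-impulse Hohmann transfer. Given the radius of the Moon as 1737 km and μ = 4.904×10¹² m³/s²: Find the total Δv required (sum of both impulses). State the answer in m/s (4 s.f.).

r₁ = 1737 + 183.8 = 1920.8 km = 1.9208×10⁶ m.
r₂ = 1737 + 9201 = 10938 km = 1.0938×10⁷ m.
Transfer ellipse a_t = (r₁ + r₂)/2 = 6.429×10⁶ m.
At r₁: circular v_c1 = √(μ/r₁) = 1598 m/s; transfer-perilune v_p = √[μ(2/r₁ − 1/a_t)] = 2084 m/s.
Δv₁ = v_p − v_c1 = 486.3 m/s.
At r₂: circular v_c2 = √(μ/r₂) = 669.6 m/s; transfer-apolune v_a = √[μ(2/r₂ − 1/a_t)] = 366.0 m/s.
Δv₂ = v_c2 − v_a = 303.6 m/s.
Total Δv = Δv₁ + Δv₂ = 789.9 m/s.

Δv_total ≈ 789.9 m/s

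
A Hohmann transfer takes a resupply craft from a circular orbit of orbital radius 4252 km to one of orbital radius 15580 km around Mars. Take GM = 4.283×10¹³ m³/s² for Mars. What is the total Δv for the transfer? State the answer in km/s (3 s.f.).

r₁ = 4252 km = 4.252×10⁶ m.
r₂ = 15580 km = 1.558×10⁷ m.
Transfer ellipse a_t = (r₁ + r₂)/2 = 9.916×10⁶ m.
At r₁: circular v_c1 = √(μ/r₁) = 3174 m/s; transfer-periapsis v_p = √[μ(2/r₁ − 1/a_t)] = 3978 m/s.
Δv₁ = v_p − v_c1 = 804.5 m/s.
At r₂: circular v_c2 = √(μ/r₂) = 1658 m/s; transfer-apoapsis v_a = √[μ(2/r₂ − 1/a_t)] = 1086 m/s.
Δv₂ = v_c2 − v_a = 572.3 m/s.
Total Δv = Δv₁ + Δv₂ = 1377 m/s = 1.377 km/s.

Δv_total ≈ 1.38 km/s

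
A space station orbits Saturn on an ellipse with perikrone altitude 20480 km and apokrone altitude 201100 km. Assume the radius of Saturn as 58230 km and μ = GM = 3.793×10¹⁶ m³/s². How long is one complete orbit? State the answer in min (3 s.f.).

T ≈ 1180 min

r_p = 58230 + 20480 = 78710 km = 7.8710×10⁷ m.
r_a = 58230 + 201100 = 259330 km = 2.5933×10⁸ m.
Semi-major axis a = (r_p + r_a)/2 = (78710 + 2.5933×10⁵)/2 = 1.6902×10⁵ km = 1.690×10⁸ m.
By Kepler's third law T = 2π√(a³/μ) = 2π × 1.128×10⁴ = 7.089×10⁴ s.
= 1182 min.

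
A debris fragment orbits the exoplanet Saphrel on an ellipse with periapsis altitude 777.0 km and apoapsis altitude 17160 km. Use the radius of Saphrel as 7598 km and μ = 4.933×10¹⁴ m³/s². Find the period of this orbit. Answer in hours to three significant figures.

r_p = 7598 + 777.0 = 8375.0 km = 8.3750×10⁶ m.
r_a = 7598 + 17160 = 24758 km = 2.4758×10⁷ m.
Semi-major axis a = (r_p + r_a)/2 = (8375.0 + 24758)/2 = 16566 km = 1.657×10⁷ m.
By Kepler's third law T = 2π√(a³/μ) = 2π × 3.036×10³ = 1.908×10⁴ s.
= 5.299 hours.

T ≈ 5.30 hours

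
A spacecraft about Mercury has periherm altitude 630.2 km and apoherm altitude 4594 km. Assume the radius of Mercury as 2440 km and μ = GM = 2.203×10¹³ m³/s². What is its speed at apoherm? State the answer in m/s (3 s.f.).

v ≈ 1380 m/s

r_p = 2440 + 630.2 = 3070.2 km = 3.0702×10⁶ m.
r_a = 2440 + 4594 = 7034.0 km = 7.0340×10⁶ m.
Semi-major axis a = (r_p + r_a)/2 = 5052.1 km = 5.052×10⁶ m.
Vis-viva: v² = μ(2/r − 1/a) = 2.203×10¹³ × (2.843×10⁻⁷ − 1.979×10⁻⁷) = 1.903×10⁶ m²/s².
v = 1380 m/s.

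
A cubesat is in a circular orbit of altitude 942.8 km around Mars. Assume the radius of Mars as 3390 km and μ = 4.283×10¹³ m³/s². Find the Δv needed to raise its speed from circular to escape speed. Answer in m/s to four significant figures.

Δv ≈ 1302 m/s

r = 3390 + 942.8 = 4332.8 km = 4.3328×10⁶ m.
Circular speed v_c = √(μ/r) = 3144 m/s.
Escape speed v_esc = √(2μ/r) = √2 × v_c = 4446 m/s.
Δv = v_esc − v_c = 1302 m/s.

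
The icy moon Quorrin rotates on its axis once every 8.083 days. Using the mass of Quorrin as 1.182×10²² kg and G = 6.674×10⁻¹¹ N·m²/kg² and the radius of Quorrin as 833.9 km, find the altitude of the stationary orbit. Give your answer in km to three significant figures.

h_sync ≈ 20500 km

μ = GM = 6.674×10⁻¹¹ × 1.182×10²² = 7.889×10¹¹ m³/s².
T = 8.083 days = 6.984×10⁵ s.
A synchronous orbit has period T, so by Kepler's third law a = (μT²/4π²)^(1/3).
μT²/4π² = 7.889×10¹¹ × (6.984×10⁵)² / 39.48 = 9.746×10²¹ m³.
a = 2.136×10⁷ m = 21360 km.
Altitude h = a − R = 21360 − 833.9 = 20526 km.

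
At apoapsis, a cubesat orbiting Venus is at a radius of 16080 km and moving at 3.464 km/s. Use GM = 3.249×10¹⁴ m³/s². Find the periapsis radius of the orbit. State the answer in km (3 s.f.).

periapsis radius ≈ 6790 km

r_a = 1.608×10⁷ m.
Specific energy ε = v²/2 − μ/r = -1.421×10⁷ J/kg, so a = −μ/(2ε) = 1.144×10⁷ m.
The apsides satisfy r_p + r_a = 2a, so the periapsis radius is 2a − r_a = 6.791×10⁶ m = 6791.3 km.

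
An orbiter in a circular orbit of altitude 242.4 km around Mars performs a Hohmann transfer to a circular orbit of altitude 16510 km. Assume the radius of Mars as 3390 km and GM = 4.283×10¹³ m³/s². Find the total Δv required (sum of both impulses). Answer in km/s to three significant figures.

Δv_total ≈ 1.68 km/s

r₁ = 3390 + 242.4 = 3632.4 km = 3.6324×10⁶ m.
r₂ = 3390 + 16510 = 19900 km = 1.9900×10⁷ m.
Transfer ellipse a_t = (r₁ + r₂)/2 = 1.177×10⁷ m.
At r₁: circular v_c1 = √(μ/r₁) = 3434 m/s; transfer-periapsis v_p = √[μ(2/r₁ − 1/a_t)] = 4466 m/s.
Δv₁ = v_p − v_c1 = 1032 m/s.
At r₂: circular v_c2 = √(μ/r₂) = 1467 m/s; transfer-apoapsis v_a = √[μ(2/r₂ − 1/a_t)] = 815.1 m/s.
Δv₂ = v_c2 − v_a = 651.9 m/s.
Total Δv = Δv₁ + Δv₂ = 1684 m/s = 1.684 km/s.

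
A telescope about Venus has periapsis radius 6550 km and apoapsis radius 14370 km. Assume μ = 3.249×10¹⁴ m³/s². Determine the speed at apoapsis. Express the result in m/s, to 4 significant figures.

Semi-major axis a = (r_p + r_a)/2 = 10460 km = 1.046×10⁷ m.
Vis-viva: v² = μ(2/r − 1/a) = 3.249×10¹⁴ × (1.392×10⁻⁷ − 9.560×10⁻⁸) = 1.416×10⁷ m²/s².
v = 3763 m/s.

v ≈ 3763 m/s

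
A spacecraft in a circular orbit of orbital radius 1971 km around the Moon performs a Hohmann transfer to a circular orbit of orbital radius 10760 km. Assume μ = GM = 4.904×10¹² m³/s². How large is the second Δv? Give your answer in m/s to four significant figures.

r₁ = 1971 km = 1.971×10⁶ m.
r₂ = 10760 km = 1.076×10⁷ m.
Transfer ellipse a_t = (r₁ + r₂)/2 = 6.366×10⁶ m.
At r₁: circular v_c1 = √(μ/r₁) = 1577 m/s; transfer-perilune v_p = √[μ(2/r₁ − 1/a_t)] = 2051 m/s.
At r₂: circular v_c2 = √(μ/r₂) = 675.1 m/s; transfer-apolune v_a = √[μ(2/r₂ − 1/a_t)] = 375.7 m/s.
Δv₂ = v_c2 − v_a = 299.4 m/s.

Δv ≈ 299.4 m/s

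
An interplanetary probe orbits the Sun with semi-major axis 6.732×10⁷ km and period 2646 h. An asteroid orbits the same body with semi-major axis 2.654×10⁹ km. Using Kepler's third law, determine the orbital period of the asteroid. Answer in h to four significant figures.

T₂ ≈ 6.550×10⁵ h

Kepler's third law: T² ∝ a³, so T₂ = T₁ (a₂/a₁)^(3/2).
a₂/a₁ = 39.42, (a₂/a₁)^(3/2) = 247.5.
T₂ = 2646 × 247.5 = 6.550×10⁵ h.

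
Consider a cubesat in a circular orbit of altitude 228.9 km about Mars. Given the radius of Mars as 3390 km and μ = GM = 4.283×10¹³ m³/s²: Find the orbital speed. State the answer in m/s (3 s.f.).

v ≈ 3440 m/s

r = 3390 + 228.9 = 3618.9 km = 3.6189×10⁶ m.
For a circular orbit v = √(μ/r) = √(4.283×10¹³ / 3.619×10⁶) = √(1.184×10⁷) = 3440 m/s.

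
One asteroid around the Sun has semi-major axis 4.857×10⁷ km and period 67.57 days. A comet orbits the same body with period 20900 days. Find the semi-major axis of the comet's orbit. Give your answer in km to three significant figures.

a₂ ≈ 2.22×10⁹ km

Kepler's third law: a³ ∝ T², so a₂ = a₁ (T₂/T₁)^(2/3).
T₂/T₁ = 309.3, (T₂/T₁)^(2/3) = 45.74.
a₂ = 4.857×10⁷ × 45.74 = 2.221×10⁹ km.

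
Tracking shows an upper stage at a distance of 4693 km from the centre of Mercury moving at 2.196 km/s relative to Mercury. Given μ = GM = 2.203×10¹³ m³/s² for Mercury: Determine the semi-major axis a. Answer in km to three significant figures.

r = 4.693×10⁶ m.
Specific orbital energy ε = v²/2 − μ/r = (2196)²/2 − 2.203×10¹³/4.693×10⁶ = -2.283×10⁶ J/kg.
Since ε = −μ/(2a), a = −μ/(2ε) = 4.825×10⁶ m = 4824.8 km.

a ≈ 4820 km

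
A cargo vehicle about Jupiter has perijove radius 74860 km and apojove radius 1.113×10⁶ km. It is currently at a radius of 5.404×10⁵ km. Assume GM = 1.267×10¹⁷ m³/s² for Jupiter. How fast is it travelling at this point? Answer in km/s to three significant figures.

v ≈ 16.0 km/s

Semi-major axis a = (r_p + r_a)/2 = 5.9393×10⁵ km = 5.939×10⁸ m.
Vis-viva: v² = μ(2/r − 1/a) = 1.267×10¹⁷ × (3.701×10⁻⁹ − 1.684×10⁻⁹) = 2.556×10⁸ m²/s².
v = 15990 m/s = 15.99 km/s.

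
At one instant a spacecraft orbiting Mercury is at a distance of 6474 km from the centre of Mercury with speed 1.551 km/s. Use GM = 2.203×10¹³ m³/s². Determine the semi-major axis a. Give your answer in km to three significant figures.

r = 6.474×10⁶ m.
Specific orbital energy ε = v²/2 − μ/r = (1551)²/2 − 2.203×10¹³/6.474×10⁶ = -2.200×10⁶ J/kg.
Since ε = −μ/(2a), a = −μ/(2ε) = 5.007×10⁶ m = 5006.7 km.

a ≈ 5010 km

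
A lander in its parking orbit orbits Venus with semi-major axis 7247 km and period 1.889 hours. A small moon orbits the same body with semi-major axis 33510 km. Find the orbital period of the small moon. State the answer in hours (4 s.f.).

T₂ ≈ 18.78 hours

Kepler's third law: T² ∝ a³, so T₂ = T₁ (a₂/a₁)^(3/2).
a₂/a₁ = 4.624, (a₂/a₁)^(3/2) = 9.943.
T₂ = 1.889 × 9.943 = 18.78 hours.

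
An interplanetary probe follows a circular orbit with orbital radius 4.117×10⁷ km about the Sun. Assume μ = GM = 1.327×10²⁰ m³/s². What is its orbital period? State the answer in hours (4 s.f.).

T ≈ 1266 hours

r = 4.117×10⁷ km = 4.117×10¹⁰ m.
Kepler's third law: T = 2π√(r³/μ) = 2π√((4.117×10¹⁰)³ / 1.327×10²⁰).
r³/μ = 5.259×10¹¹ s², so T = 2π × 7.252×10⁵ = 4.556×10⁶ s.
Converting: 4.556×10⁶ s ÷ 3600 = 1266 hours.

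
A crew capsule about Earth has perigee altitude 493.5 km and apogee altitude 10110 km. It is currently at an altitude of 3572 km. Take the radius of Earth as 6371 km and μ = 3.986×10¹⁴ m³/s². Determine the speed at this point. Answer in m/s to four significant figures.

v ≈ 6784 m/s

r_p = 6371 + 493.5 = 6864.5 km = 6.8645×10⁶ m.
r_a = 6371 + 10110 = 16481 km = 1.6481×10⁷ m.
r = 6371 + 3572 = 9943.0 km = 9.943×10⁶ m.
Semi-major axis a = (r_p + r_a)/2 = 11673 km = 1.167×10⁷ m.
Vis-viva: v² = μ(2/r − 1/a) = 3.986×10¹⁴ × (2.011×10⁻⁷ − 8.567×10⁻⁸) = 4.603×10⁷ m²/s².
v = 6784 m/s.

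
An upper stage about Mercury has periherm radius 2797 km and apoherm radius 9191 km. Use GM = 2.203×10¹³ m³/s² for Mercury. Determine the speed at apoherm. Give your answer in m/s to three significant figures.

v ≈ 1060 m/s

Semi-major axis a = (r_p + r_a)/2 = 5994.0 km = 5.994×10⁶ m.
Vis-viva: v² = μ(2/r − 1/a) = 2.203×10¹³ × (2.176×10⁻⁷ − 1.668×10⁻⁷) = 1.118×10⁶ m²/s².
v = 1058 m/s.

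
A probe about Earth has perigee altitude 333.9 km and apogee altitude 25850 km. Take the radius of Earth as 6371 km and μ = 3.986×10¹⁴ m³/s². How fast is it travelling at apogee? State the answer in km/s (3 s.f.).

v ≈ 2.06 km/s

r_p = 6371 + 333.9 = 6704.9 km = 6.7049×10⁶ m.
r_a = 6371 + 25850 = 32221 km = 3.2221×10⁷ m.
Semi-major axis a = (r_p + r_a)/2 = 19463 km = 1.946×10⁷ m.
Vis-viva: v² = μ(2/r − 1/a) = 3.986×10¹⁴ × (6.207×10⁻⁸ − 5.138×10⁻⁸) = 4.262×10⁶ m²/s².
v = 2064 m/s = 2.064 km/s.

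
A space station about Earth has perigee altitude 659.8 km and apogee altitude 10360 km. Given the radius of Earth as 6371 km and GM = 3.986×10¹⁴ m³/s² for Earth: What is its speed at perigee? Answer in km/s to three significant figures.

r_p = 6371 + 659.8 = 7030.8 km = 7.0308×10⁶ m.
r_a = 6371 + 10360 = 16731 km = 1.6731×10⁷ m.
Semi-major axis a = (r_p + r_a)/2 = 11881 km = 1.188×10⁷ m.
Vis-viva: v² = μ(2/r − 1/a) = 3.986×10¹⁴ × (2.845×10⁻⁷ − 8.417×10⁻⁸) = 7.984×10⁷ m²/s².
v = 8935 m/s = 8.935 km/s.

v ≈ 8.94 km/s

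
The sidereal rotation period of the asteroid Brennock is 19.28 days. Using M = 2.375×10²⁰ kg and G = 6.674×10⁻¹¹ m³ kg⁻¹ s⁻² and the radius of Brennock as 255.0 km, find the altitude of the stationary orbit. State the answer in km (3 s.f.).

h_sync ≈ 10100 km

μ = GM = 6.674×10⁻¹¹ × 2.375×10²⁰ = 1.585×10¹⁰ m³/s².
T = 19.28 days = 1.666×10⁶ s.
A synchronous orbit has period T, so by Kepler's third law a = (μT²/4π²)^(1/3).
μT²/4π² = 1.585×10¹⁰ × (1.666×10⁶)² / 39.48 = 1.114×10²¹ m³.
a = 1.037×10⁷ m = 10367 km.
Altitude h = a − R = 10367 − 255.0 = 10112 km.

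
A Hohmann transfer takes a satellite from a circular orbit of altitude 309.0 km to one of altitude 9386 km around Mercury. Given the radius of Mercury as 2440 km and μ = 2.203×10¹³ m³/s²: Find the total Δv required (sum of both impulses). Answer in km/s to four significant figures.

Δv_total ≈ 1.302 km/s

r₁ = 2440 + 309.0 = 2749.0 km = 2.7490×10⁶ m.
r₂ = 2440 + 9386 = 11826 km = 1.1826×10⁷ m.
Transfer ellipse a_t = (r₁ + r₂)/2 = 7.288×10⁶ m.
At r₁: circular v_c1 = √(μ/r₁) = 2831 m/s; transfer-periherm v_p = √[μ(2/r₁ − 1/a_t)] = 3606 m/s.
Δv₁ = v_p − v_c1 = 775.3 m/s.
At r₂: circular v_c2 = √(μ/r₂) = 1365 m/s; transfer-apoherm v_a = √[μ(2/r₂ − 1/a_t)] = 838.3 m/s.
Δv₂ = v_c2 − v_a = 526.6 m/s.
Total Δv = Δv₁ + Δv₂ = 1302 m/s = 1.302 km/s.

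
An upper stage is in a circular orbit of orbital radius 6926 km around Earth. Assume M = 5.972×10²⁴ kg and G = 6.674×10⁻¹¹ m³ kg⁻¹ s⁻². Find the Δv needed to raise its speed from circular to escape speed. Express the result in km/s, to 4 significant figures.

μ = GM = 6.674×10⁻¹¹ × 5.972×10²⁴ = 3.986×10¹⁴ m³/s².
r = 6926 km = 6.926×10⁶ m.
Circular speed v_c = √(μ/r) = 7586 m/s.
Escape speed v_esc = √(2μ/r) = √2 × v_c = 10730 m/s.
Δv = v_esc − v_c = 3142 m/s = 3.142 km/s.

Δv ≈ 3.142 km/s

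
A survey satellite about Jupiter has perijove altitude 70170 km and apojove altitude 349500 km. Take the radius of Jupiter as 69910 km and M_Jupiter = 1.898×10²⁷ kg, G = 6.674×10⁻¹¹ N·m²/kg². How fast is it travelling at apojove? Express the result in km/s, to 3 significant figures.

μ = GM = 6.674×10⁻¹¹ × 1.898×10²⁷ = 1.267×10¹⁷ m³/s².
r_p = 69910 + 70170 = 140080 km = 1.4008×10⁸ m.
r_a = 69910 + 349500 = 419410 km = 4.1941×10⁸ m.
Semi-major axis a = (r_p + r_a)/2 = 2.7974×10⁵ km = 2.797×10⁸ m.
Vis-viva: v² = μ(2/r − 1/a) = 1.267×10¹⁷ × (4.769×10⁻⁹ − 3.575×10⁻⁹) = 1.512×10⁸ m²/s².
v = 12300 m/s = 12.30 km/s.

v ≈ 12.3 km/s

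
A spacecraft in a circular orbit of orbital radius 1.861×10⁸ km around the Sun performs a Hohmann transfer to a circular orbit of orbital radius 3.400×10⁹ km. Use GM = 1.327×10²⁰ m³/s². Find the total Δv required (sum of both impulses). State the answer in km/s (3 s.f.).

Δv_total ≈ 14.3 km/s

r₁ = 1.861×10⁸ km = 1.861×10¹¹ m.
r₂ = 3.400×10⁹ km = 3.400×10¹² m.
Transfer ellipse a_t = (r₁ + r₂)/2 = 1.793×10¹² m.
At r₁: circular v_c1 = √(μ/r₁) = 26700 m/s; transfer-perihelion v_p = √[μ(2/r₁ − 1/a_t)] = 36770 m/s.
Δv₁ = v_p − v_c1 = 10070 m/s.
At r₂: circular v_c2 = √(μ/r₂) = 6247 m/s; transfer-aphelion v_a = √[μ(2/r₂ − 1/a_t)] = 2013 m/s.
Δv₂ = v_c2 − v_a = 4235 m/s.
Total Δv = Δv₁ + Δv₂ = 14300 m/s = 14.30 km/s.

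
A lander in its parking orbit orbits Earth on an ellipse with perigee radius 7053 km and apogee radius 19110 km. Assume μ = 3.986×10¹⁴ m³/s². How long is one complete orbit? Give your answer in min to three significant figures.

T ≈ 248 min

Semi-major axis a = (r_p + r_a)/2 = (7053.0 + 19110)/2 = 13082 km = 1.308×10⁷ m.
By Kepler's third law T = 2π√(a³/μ) = 2π × 2.370×10³ = 1.489×10⁴ s.
= 248.2 min.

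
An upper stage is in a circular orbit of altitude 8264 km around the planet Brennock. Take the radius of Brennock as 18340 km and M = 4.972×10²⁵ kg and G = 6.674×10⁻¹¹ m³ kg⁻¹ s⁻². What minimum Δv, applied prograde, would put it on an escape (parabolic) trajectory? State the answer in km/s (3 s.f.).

μ = GM = 6.674×10⁻¹¹ × 4.972×10²⁵ = 3.318×10¹⁵ m³/s².
r = 18340 + 8264 = 26604 km = 2.6604×10⁷ m.
Circular speed v_c = √(μ/r) = 11170 m/s.
Escape speed v_esc = √(2μ/r) = √2 × v_c = 15790 m/s.
Δv = v_esc − v_c = 4626 m/s = 4.626 km/s.

Δv ≈ 4.63 km/s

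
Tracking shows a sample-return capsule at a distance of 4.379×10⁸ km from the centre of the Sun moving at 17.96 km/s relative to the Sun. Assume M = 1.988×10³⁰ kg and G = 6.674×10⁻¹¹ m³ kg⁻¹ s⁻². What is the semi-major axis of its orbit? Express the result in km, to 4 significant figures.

μ = GM = 6.674×10⁻¹¹ × 1.988×10³⁰ = 1.327×10²⁰ m³/s².
r = 4.379×10¹¹ m.
Vis-viva rearranged: 1/a = 2/r − v²/μ = 4.567×10⁻¹² − 2.431×10⁻¹² = 2.136×10⁻¹² m⁻¹.
a = 4.681×10¹¹ m = 4.6814×10⁸ km.

a ≈ 4.681×10⁸ km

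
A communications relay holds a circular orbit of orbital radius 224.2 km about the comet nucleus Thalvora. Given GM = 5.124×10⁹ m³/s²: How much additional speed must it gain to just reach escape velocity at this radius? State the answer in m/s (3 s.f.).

Δv ≈ 62.6 m/s

r = 224.2 km = 2.242×10⁵ m.
Circular speed v_c = √(μ/r) = 151.2 m/s.
Escape speed v_esc = √(2μ/r) = √2 × v_c = 213.8 m/s.
Δv = v_esc − v_c = 62.62 m/s.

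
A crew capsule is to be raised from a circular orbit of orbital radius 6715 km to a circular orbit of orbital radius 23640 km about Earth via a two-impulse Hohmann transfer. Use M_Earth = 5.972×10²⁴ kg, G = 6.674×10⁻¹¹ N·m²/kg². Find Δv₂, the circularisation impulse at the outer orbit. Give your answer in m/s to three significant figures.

μ = GM = 6.674×10⁻¹¹ × 5.972×10²⁴ = 3.986×10¹⁴ m³/s².
r₁ = 6715 km = 6.715×10⁶ m.
r₂ = 23640 km = 2.364×10⁷ m.
Transfer ellipse a_t = (r₁ + r₂)/2 = 1.518×10⁷ m.
At r₁: circular v_c1 = √(μ/r₁) = 7704 m/s; transfer-perigee v_p = √[μ(2/r₁ − 1/a_t)] = 9615 m/s.
At r₂: circular v_c2 = √(μ/r₂) = 4106 m/s; transfer-apogee v_a = √[μ(2/r₂ − 1/a_t)] = 2731 m/s.
Δv₂ = v_c2 − v_a = 1375 m/s.

Δv ≈ 1370 m/s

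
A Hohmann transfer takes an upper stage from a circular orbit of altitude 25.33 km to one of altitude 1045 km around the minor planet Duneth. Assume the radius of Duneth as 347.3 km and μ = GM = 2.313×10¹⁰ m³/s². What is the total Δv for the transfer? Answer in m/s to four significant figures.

r₁ = 347.3 + 25.33 = 372.63 km = 3.7263×10⁵ m.
r₂ = 347.3 + 1045 = 1392.3 km = 1.3923×10⁶ m.
Transfer ellipse a_t = (r₁ + r₂)/2 = 8.825×10⁵ m.
At r₁: circular v_c1 = √(μ/r₁) = 249.1 m/s; transfer-periapsis v_p = √[μ(2/r₁ − 1/a_t)] = 312.9 m/s.
Δv₁ = v_p − v_c1 = 63.80 m/s.
At r₂: circular v_c2 = √(μ/r₂) = 128.9 m/s; transfer-apoapsis v_a = √[μ(2/r₂ − 1/a_t)] = 83.76 m/s.
Δv₂ = v_c2 − v_a = 45.14 m/s.
Total Δv = Δv₁ + Δv₂ = 108.9 m/s.

Δv_total ≈ 108.9 m/s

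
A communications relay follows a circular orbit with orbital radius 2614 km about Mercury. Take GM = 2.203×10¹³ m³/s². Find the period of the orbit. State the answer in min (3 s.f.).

T ≈ 94.3 min

r = 2614 km = 2.614×10⁶ m.
Kepler's third law: T = 2π√(r³/μ) = 2π√((2.614×10⁶)³ / 2.203×10¹³).
r³/μ = 8.108×10⁵ s², so T = 2π × 9.004×10² = 5.658×10³ s.
Converting: 5.658×10³ s ÷ 60.00 = 94.29 min.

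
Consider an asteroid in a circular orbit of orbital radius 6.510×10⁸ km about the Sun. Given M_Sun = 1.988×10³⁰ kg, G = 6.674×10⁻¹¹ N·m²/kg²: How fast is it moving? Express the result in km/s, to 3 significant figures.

μ = GM = 6.674×10⁻¹¹ × 1.988×10³⁰ = 1.327×10²⁰ m³/s².
r = 6.510×10⁸ km = 6.510×10¹¹ m.
For a circular orbit v = √(μ/r) = √(1.327×10²⁰ / 6.510×10¹¹) = √(2.038×10⁸) = 14280 m/s.
That is 14.28 km/s.

v ≈ 14.3 km/s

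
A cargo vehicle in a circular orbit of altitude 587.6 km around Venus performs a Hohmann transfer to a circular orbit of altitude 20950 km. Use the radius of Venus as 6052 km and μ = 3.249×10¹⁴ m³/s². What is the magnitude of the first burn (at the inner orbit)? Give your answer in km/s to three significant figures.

Δv ≈ 1.87 km/s

r₁ = 6052 + 587.6 = 6639.6 km = 6.6396×10⁶ m.
r₂ = 6052 + 20950 = 27002 km = 2.7002×10⁷ m.
Transfer ellipse a_t = (r₁ + r₂)/2 = 1.682×10⁷ m.
At r₁: circular v_c1 = √(μ/r₁) = 6995 m/s; transfer-periapsis v_p = √[μ(2/r₁ − 1/a_t)] = 8863 m/s.
Δv₁ = v_p − v_c1 = 1868 m/s.
= 1.868 km/s.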